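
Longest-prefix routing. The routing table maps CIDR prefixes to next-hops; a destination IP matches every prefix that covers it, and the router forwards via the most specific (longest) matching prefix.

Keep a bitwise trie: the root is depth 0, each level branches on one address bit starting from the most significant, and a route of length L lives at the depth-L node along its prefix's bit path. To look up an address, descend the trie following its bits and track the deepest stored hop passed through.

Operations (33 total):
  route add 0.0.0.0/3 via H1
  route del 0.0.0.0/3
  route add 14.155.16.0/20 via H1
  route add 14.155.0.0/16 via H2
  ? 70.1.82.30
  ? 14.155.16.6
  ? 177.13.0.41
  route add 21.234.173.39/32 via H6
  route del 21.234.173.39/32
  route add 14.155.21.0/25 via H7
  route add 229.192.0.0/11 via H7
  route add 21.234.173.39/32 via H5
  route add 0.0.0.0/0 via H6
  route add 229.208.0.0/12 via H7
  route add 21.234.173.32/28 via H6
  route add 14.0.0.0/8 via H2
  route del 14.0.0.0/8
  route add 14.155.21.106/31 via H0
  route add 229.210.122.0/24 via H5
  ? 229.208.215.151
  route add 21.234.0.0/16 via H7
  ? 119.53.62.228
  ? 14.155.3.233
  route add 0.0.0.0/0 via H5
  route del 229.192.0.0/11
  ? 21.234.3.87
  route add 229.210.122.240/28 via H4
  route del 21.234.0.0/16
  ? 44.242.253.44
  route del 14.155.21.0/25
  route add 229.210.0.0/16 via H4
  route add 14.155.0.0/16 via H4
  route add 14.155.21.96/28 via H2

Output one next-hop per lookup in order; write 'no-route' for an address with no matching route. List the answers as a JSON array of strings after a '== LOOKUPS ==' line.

Trace:
  add 0.0.0.0/3 -> H1 at depth 3
  - 0.0.0.0/3 clear@3
  add 14.155.16.0/20 -> H1 at depth 20
  add 14.155.0.0/16 -> H2 at depth 16
  lookup 70.1.82.30: bits 0 walk d0:-→d1:- -> no-route
  lookup 14.155.16.6: bits 00001110100110110001 walk d0:-→d1:-→d2:-→d3:-→d4:-→d5:-→d6:-→d7:-→d8:-→d9:-→d10:-→d11:-→d12:-→d13:-→d14:-→d15:-→d16:H2→d17:-→d18:-→d19:-→d20:H1 -> H1
  lookup 177.13.0.41: bits ε walk d0:- -> no-route
  add 21.234.173.39/32 -> H6 at depth 32
  - 21.234.173.39/32 clear@32
  add 14.155.21.0/25 -> H7 at depth 25
  add 229.192.0.0/11 -> H7 at depth 11
  add 21.234.173.39/32 -> H5 at depth 32
  add 0.0.0.0/0 -> H6 at depth 0
  add 229.208.0.0/12 -> H7 at depth 12
  add 21.234.173.32/28 -> H6 at depth 28
  add 14.0.0.0/8 -> H2 at depth 8
  - 14.0.0.0/8 clear@8
  add 14.155.21.106/31 -> H0 at depth 31
  add 229.210.122.0/24 -> H5 at depth 24
  lookup 229.208.215.151: bits 11100101110100 walk d0:H6→d1:-→d2:-→d3:-→d4:-→d5:-→d6:-→d7:-→d8:-→d9:-→d10:-→d11:H7→d12:H7→d13:-→d14:- -> H7
  add 21.234.0.0/16 -> H7 at depth 16
  lookup 119.53.62.228: bits 0 walk d0:H6→d1:- -> H6
  lookup 14.155.3.233: bits 0000111010011011000 walk d0:H6→d1:-→d2:-→d3:-→d4:-→d5:-→d6:-→d7:-→d8:-→d9:-→d10:-→d11:-→d12:-→d13:-→d14:-→d15:-→d16:H2→d17:-→d18:-→d19:- -> H2
  add 0.0.0.0/0 -> H5 at depth 0
  - 229.192.0.0/11 clear@11
  lookup 21.234.3.87: bits 0001010111101010 walk d0:H5→d1:-→d2:-→d3:-→d4:-→d5:-→d6:-→d7:-→d8:-→d9:-→d10:-→d11:-→d12:-→d13:-→d14:-→d15:-→d16:H7 -> H7
  add 229.210.122.240/28 -> H4 at depth 28
  - 21.234.0.0/16 clear@16
  lookup 44.242.253.44: bits 00 walk d0:H5→d1:-→d2:- -> H5
  - 14.155.21.0/25 clear@25
  add 229.210.0.0/16 -> H4 at depth 16
  add 14.155.0.0/16 -> H4 at depth 16
  add 14.155.21.96/28 -> H2 at depth 28

== LOOKUPS ==
["no-route","H1","no-route","H7","H6","H2","H7","H5"]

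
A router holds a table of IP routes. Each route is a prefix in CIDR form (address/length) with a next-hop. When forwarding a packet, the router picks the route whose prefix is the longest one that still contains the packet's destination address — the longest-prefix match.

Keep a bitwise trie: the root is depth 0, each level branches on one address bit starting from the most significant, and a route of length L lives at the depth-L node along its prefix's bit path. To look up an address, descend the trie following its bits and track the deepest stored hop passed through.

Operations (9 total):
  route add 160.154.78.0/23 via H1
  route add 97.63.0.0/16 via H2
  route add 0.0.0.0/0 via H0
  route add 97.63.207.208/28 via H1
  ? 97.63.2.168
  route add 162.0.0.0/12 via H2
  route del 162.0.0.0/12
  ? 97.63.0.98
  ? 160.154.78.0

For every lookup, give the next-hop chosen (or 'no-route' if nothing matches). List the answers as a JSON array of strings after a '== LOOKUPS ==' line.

Process each operation:
  + 160.154.78.0/23 (H1) depth=23
  + 97.63.0.0/16 (H2) depth=16
  + 0.0.0.0/0 (H0) depth=0
  + 97.63.207.208/28 (H1) depth=28
  lookup 97.63.2.168: bits 0110000100111111 walk d0:H0→d1:-→d2:-→d3:-→d4:-→d5:-→d6:-→d7:-→d8:-→d9:-→d10:-→d11:-→d12:-→d13:-→d14:-→d15:-→d16:H2 -> H2
  + 162.0.0.0/12 (H2) depth=12
  - 162.0.0.0/12 clear@12
  lookup 97.63.0.98: bits 0110000100111111 walk d0:H0→d1:-→d2:-→d3:-→d4:-→d5:-→d6:-→d7:-→d8:-→d9:-→d10:-→d11:-→d12:-→d13:-→d14:-→d15:-→d16:H2 -> H2
  lookup 160.154.78.0: bits 10100000100110100100111 walk d0:H0→d1:-→d2:-→d3:-→d4:-→d5:-→d6:-→d7:-→d8:-→d9:-→d10:-→d11:-→d12:-→d13:-→d14:-→d15:-→d16:-→d17:-→d18:-→d19:-→d20:-→d21:-→d22:-→d23:H1 -> H1

== LOOKUPS ==
["H2","H2","H1"]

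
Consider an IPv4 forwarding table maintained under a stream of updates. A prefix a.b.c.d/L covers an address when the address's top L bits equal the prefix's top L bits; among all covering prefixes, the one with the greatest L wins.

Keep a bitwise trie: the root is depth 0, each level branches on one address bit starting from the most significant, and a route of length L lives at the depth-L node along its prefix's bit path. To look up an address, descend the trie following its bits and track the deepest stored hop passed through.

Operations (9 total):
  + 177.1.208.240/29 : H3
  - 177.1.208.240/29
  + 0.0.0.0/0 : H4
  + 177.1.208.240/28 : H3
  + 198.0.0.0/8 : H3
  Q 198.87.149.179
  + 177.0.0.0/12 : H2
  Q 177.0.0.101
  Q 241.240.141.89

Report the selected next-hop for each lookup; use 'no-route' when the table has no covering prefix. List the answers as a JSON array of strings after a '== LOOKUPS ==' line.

Process each operation:
  + 177.1.208.240/29 (H3) depth=29
  - 177.1.208.240/29 clear@29
  + 0.0.0.0/0 (H4) depth=0
  + 177.1.208.240/28 (H3) depth=28
  + 198.0.0.0/8 (H3) depth=8
  lookup 198.87.149.179: bits 11000110 walk d0:H4→d1:-→d2:-→d3:-→d4:-→d5:-→d6:-→d7:-→d8:H3 -> H3
  + 177.0.0.0/12 (H2) depth=12
  lookup 177.0.0.101: bits 101100010000000 walk d0:H4→d1:-→d2:-→d3:-→d4:-→d5:-→d6:-→d7:-→d8:-→d9:-→d10:-→d11:-→d12:H2→d13:-→d14:-→d15:- -> H2
  lookup 241.240.141.89: bits 11 walk d0:H4→d1:-→d2:- -> H4

== LOOKUPS ==
["H3","H2","H4"]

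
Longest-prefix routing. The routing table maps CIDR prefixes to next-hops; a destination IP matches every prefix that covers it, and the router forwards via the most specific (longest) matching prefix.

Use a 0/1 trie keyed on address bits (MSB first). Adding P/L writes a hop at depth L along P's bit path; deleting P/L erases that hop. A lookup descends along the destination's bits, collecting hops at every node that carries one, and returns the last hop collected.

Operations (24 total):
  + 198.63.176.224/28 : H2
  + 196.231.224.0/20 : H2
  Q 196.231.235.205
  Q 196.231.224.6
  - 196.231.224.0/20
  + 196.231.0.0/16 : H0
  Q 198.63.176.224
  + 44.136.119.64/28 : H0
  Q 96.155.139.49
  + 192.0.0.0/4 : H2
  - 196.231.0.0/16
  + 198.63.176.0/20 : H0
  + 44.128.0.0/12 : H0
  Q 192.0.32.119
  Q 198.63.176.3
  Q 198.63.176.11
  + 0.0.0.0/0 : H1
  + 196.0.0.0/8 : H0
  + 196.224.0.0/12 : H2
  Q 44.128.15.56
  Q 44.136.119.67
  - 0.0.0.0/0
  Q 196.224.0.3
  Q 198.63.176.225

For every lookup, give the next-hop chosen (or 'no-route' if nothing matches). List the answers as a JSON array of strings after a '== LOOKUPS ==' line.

Trace:
  + 198.63.176.224/28 (H2) depth=28
  + 196.231.224.0/20 (H2) depth=20
  ? 196.231.235.205  path d0:-→d1:-→d2:-→d3:-→d4:-→d5:-→d6:-→d7:-→d8:-→d9:-→d10:-→d11:-→d12:-→d13:-→d14:-→d15:-→d16:-→d17:-→d18:-→d19:-→d20:H2  best=H2
  ? 196.231.224.6  path d0:-→d1:-→d2:-→d3:-→d4:-→d5:-→d6:-→d7:-→d8:-→d9:-→d10:-→d11:-→d12:-→d13:-→d14:-→d15:-→d16:-→d17:-→d18:-→d19:-→d20:H2  best=H2
  - 196.231.224.0/20 clear@20
  + 196.231.0.0/16 (H0) depth=16
  ? 198.63.176.224  path d0:-→d1:-→d2:-→d3:-→d4:-→d5:-→d6:-→d7:-→d8:-→d9:-→d10:-→d11:-→d12:-→d13:-→d14:-→d15:-→d16:-→d17:-→d18:-→d19:-→d20:-→d21:-→d22:-→d23:-→d24:-→d25:-→d26:-→d27:-→d28:H2  best=H2
  + 44.136.119.64/28 (H0) depth=28
  ? 96.155.139.49  path d0:-→d1:-  best=no-route
  + 192.0.0.0/4 (H2) depth=4
  - 196.231.0.0/16 clear@16
  + 198.63.176.0/20 (H0) depth=20
  + 44.128.0.0/12 (H0) depth=12
  ? 192.0.32.119  path d0:-→d1:-→d2:-→d3:-→d4:H2→d5:-  best=H2
  ? 198.63.176.3  path d0:-→d1:-→d2:-→d3:-→d4:H2→d5:-→d6:-→d7:-→d8:-→d9:-→d10:-→d11:-→d12:-→d13:-→d14:-→d15:-→d16:-→d17:-→d18:-→d19:-→d20:H0→d21:-→d22:-→d23:-→d24:-  best=H0
  ? 198.63.176.11  path d0:-→d1:-→d2:-→d3:-→d4:H2→d5:-→d6:-→d7:-→d8:-→d9:-→d10:-→d11:-→d12:-→d13:-→d14:-→d15:-→d16:-→d17:-→d18:-→d19:-→d20:H0→d21:-→d22:-→d23:-→d24:-  best=H0
  + 0.0.0.0/0 (H1) depth=0
  + 196.0.0.0/8 (H0) depth=8
  + 196.224.0.0/12 (H2) depth=12
  ? 44.128.15.56  path d0:H1→d1:-→d2:-→d3:-→d4:-→d5:-→d6:-→d7:-→d8:-→d9:-→d10:-→d11:-→d12:H0  best=H0
  ? 44.136.119.67  path d0:H1→d1:-→d2:-→d3:-→d4:-→d5:-→d6:-→d7:-→d8:-→d9:-→d10:-→d11:-→d12:H0→d13:-→d14:-→d15:-→d16:-→d17:-→d18:-→d19:-→d20:-→d21:-→d22:-→d23:-→d24:-→d25:-→d26:-→d27:-→d28:H0  best=H0
  - 0.0.0.0/0 clear@0
  ? 196.224.0.3  path d0:-→d1:-→d2:-→d3:-→d4:H2→d5:-→d6:-→d7:-→d8:H0→d9:-→d10:-→d11:-→d12:H2→d13:-  best=H2
  ? 198.63.176.225  path d0:-→d1:-→d2:-→d3:-→d4:H2→d5:-→d6:-→d7:-→d8:-→d9:-→d10:-→d11:-→d12:-→d13:-→d14:-→d15:-→d16:-→d17:-→d18:-→d19:-→d20:H0→d21:-→d22:-→d23:-→d24:-→d25:-→d26:-→d27:-→d28:H2  best=H2

== LOOKUPS ==
["H2","H2","H2","no-route","H2","H0","H0","H0","H0","H2","H2"]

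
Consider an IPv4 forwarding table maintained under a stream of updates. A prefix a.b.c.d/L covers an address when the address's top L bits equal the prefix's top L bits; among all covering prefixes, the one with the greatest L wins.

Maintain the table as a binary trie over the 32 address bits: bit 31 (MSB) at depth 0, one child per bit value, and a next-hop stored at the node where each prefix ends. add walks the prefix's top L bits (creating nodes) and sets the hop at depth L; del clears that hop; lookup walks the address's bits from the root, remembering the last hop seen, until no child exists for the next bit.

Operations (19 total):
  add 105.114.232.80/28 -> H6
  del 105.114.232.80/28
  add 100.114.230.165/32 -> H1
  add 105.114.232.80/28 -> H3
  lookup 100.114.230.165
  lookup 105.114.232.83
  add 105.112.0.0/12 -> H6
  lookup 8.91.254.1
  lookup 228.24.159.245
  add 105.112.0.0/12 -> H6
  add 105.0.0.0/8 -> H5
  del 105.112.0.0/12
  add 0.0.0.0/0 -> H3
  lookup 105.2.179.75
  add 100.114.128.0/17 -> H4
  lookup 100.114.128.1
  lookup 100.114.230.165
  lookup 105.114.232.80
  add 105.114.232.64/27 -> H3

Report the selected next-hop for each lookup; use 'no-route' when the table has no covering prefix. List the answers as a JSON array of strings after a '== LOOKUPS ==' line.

Trace:
  add 105.114.232.80/28 -> H6 at depth 28
  - 105.114.232.80/28 clear@28
  add 100.114.230.165/32 -> H1 at depth 32
  add 105.114.232.80/28 -> H3 at depth 28
  Q 100.114.230.165: descend 01100100011100101110011010100101 ; hops seen [H1] ; pick H1
  Q 105.114.232.83: descend 0110100101110010111010000101 ; hops seen [H3] ; pick H3
  add 105.112.0.0/12 -> H6 at depth 12
  Q 8.91.254.1: descend 0 ; hops seen [∅] ; pick no-route
  Q 228.24.159.245: descend ε ; hops seen [∅] ; pick no-route
  add 105.112.0.0/12 -> H6 at depth 12
  add 105.0.0.0/8 -> H5 at depth 8
  - 105.112.0.0/12 clear@12
  add 0.0.0.0/0 -> H3 at depth 0
  Q 105.2.179.75: descend 011010010 ; hops seen [H3,H5] ; pick H5
  add 100.114.128.0/17 -> H4 at depth 17
  Q 100.114.128.1: descend 01100100011100101 ; hops seen [H3,H4] ; pick H4
  Q 100.114.230.165: descend 01100100011100101110011010100101 ; hops seen [H3,H4,H1] ; pick H1
  Q 105.114.232.80: descend 0110100101110010111010000101 ; hops seen [H3,H5,H3] ; pick H3
  add 105.114.232.64/27 -> H3 at depth 27

== LOOKUPS ==
["H1","H3","no-route","no-route","H5","H4","H1","H3"]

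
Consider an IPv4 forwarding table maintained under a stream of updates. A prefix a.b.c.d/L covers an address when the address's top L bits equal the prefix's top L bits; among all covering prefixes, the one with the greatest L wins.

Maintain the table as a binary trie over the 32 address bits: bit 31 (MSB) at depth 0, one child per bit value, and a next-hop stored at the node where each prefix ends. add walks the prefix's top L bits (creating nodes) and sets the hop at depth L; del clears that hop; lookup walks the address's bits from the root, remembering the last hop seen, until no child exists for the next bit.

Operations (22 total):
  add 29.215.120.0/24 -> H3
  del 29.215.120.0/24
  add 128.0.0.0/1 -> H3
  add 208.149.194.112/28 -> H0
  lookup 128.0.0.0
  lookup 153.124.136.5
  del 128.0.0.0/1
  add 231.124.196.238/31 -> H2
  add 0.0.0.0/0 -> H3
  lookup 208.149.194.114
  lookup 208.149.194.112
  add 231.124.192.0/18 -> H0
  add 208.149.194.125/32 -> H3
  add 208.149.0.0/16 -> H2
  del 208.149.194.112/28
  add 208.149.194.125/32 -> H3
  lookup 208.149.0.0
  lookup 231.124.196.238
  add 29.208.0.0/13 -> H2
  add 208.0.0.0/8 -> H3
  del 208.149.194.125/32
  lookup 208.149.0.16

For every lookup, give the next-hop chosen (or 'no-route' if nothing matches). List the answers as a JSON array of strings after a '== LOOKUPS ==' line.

Trace:
  add 29.215.120.0/24 -> H3 at depth 24
  - 29.215.120.0/24 clear@24
  add 128.0.0.0/1 -> H3 at depth 1
  add 208.149.194.112/28 -> H0 at depth 28
  Q 128.0.0.0: descend 1 ; hops seen [H3] ; pick H3
  Q 153.124.136.5: descend 1 ; hops seen [H3] ; pick H3
  - 128.0.0.0/1 clear@1
  add 231.124.196.238/31 -> H2 at depth 31
  add 0.0.0.0/0 -> H3 at depth 0
  Q 208.149.194.114: descend 1101000010010101110000100111 ; hops seen [H3,H0] ; pick H0
  Q 208.149.194.112: descend 1101000010010101110000100111 ; hops seen [H3,H0] ; pick H0
  add 231.124.192.0/18 -> H0 at depth 18
  add 208.149.194.125/32 -> H3 at depth 32
  add 208.149.0.0/16 -> H2 at depth 16
  - 208.149.194.112/28 clear@28
  add 208.149.194.125/32 -> H3 at depth 32
  Q 208.149.0.0: descend 1101000010010101 ; hops seen [H3,H2] ; pick H2
  Q 231.124.196.238: descend 1110011101111100110001001110111 ; hops seen [H3,H0,H2] ; pick H2
  add 29.208.0.0/13 -> H2 at depth 13
  add 208.0.0.0/8 -> H3 at depth 8
  - 208.149.194.125/32 clear@32
  Q 208.149.0.16: descend 1101000010010101 ; hops seen [H3,H3,H2] ; pick H2

== LOOKUPS ==
["H3","H3","H0","H0","H2","H2","H2"]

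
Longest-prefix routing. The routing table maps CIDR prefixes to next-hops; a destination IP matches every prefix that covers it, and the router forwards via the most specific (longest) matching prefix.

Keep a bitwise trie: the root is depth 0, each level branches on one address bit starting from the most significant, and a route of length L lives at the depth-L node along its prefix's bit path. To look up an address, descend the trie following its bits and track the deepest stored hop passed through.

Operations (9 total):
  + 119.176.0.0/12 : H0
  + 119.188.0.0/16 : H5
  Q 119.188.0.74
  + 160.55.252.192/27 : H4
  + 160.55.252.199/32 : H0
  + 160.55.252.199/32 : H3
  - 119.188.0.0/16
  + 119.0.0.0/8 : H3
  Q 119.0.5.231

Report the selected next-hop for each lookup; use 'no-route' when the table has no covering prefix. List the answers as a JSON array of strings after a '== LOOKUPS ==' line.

Trace:
  + 119.176.0.0/12 (H0) depth=12
  + 119.188.0.0/16 (H5) depth=16
  lookup 119.188.0.74: bits 0111011110111100 walk d0:-→d1:-→d2:-→d3:-→d4:-→d5:-→d6:-→d7:-→d8:-→d9:-→d10:-→d11:-→d12:H0→d13:-→d14:-→d15:-→d16:H5 -> H5
  + 160.55.252.192/27 (H4) depth=27
  + 160.55.252.199/32 (H0) depth=32
  + 160.55.252.199/32 (H3) depth=32
  - 119.188.0.0/16 clear@16
  + 119.0.0.0/8 (H3) depth=8
  lookup 119.0.5.231: bits 01110111 walk d0:-→d1:-→d2:-→d3:-→d4:-→d5:-→d6:-→d7:-→d8:H3 -> H3

== LOOKUPS ==
["H5","H3"]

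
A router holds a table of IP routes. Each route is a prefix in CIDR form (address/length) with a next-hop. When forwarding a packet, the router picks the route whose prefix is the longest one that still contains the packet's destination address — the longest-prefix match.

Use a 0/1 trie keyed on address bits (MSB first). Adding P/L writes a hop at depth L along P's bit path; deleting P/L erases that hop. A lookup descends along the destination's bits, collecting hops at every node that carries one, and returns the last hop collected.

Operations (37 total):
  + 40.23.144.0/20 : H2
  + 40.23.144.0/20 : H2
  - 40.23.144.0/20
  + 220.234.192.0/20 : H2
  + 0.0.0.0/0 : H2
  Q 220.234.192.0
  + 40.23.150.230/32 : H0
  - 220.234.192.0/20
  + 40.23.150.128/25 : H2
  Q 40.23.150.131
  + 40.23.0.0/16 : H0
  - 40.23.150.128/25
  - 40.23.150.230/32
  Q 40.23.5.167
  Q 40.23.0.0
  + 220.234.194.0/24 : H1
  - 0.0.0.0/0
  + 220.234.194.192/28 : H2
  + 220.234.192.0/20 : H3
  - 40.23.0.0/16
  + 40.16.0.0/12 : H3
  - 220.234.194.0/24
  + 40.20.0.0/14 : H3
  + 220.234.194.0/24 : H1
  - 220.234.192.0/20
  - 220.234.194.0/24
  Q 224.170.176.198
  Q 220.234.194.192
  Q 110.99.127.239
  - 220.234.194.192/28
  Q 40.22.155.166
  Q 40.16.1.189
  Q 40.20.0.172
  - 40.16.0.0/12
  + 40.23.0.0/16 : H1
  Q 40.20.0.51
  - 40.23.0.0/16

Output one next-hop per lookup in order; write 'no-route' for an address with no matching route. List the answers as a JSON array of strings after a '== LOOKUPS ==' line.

Apply in order:
  + 40.23.144.0/20 (H2) depth=20
  + 40.23.144.0/20 (H2) depth=20
  - 40.23.144.0/20 clear@20
  + 220.234.192.0/20 (H2) depth=20
  + 0.0.0.0/0 (H2) depth=0
  lookup 220.234.192.0: bits 11011100111010101100 walk d0:H2→d1:-→d2:-→d3:-→d4:-→d5:-→d6:-→d7:-→d8:-→d9:-→d10:-→d11:-→d12:-→d13:-→d14:-→d15:-→d16:-→d17:-→d18:-→d19:-→d20:H2 -> H2
  + 40.23.150.230/32 (H0) depth=32
  - 220.234.192.0/20 clear@20
  + 40.23.150.128/25 (H2) depth=25
  lookup 40.23.150.131: bits 0010100000010111100101101 walk d0:H2→d1:-→d2:-→d3:-→d4:-→d5:-→d6:-→d7:-→d8:-→d9:-→d10:-→d11:-→d12:-→d13:-→d14:-→d15:-→d16:-→d17:-→d18:-→d19:-→d20:-→d21:-→d22:-→d23:-→d24:-→d25:H2 -> H2
  + 40.23.0.0/16 (H0) depth=16
  - 40.23.150.128/25 clear@25
  - 40.23.150.230/32 clear@32
  lookup 40.23.5.167: bits 0010100000010111 walk d0:H2→d1:-→d2:-→d3:-→d4:-→d5:-→d6:-→d7:-→d8:-→d9:-→d10:-→d11:-→d12:-→d13:-→d14:-→d15:-→d16:H0 -> H0
  lookup 40.23.0.0: bits 0010100000010111 walk d0:H2→d1:-→d2:-→d3:-→d4:-→d5:-→d6:-→d7:-→d8:-→d9:-→d10:-→d11:-→d12:-→d13:-→d14:-→d15:-→d16:H0 -> H0
  + 220.234.194.0/24 (H1) depth=24
  - 0.0.0.0/0 clear@0
  + 220.234.194.192/28 (H2) depth=28
  + 220.234.192.0/20 (H3) depth=20
  - 40.23.0.0/16 clear@16
  + 40.16.0.0/12 (H3) depth=12
  - 220.234.194.0/24 clear@24
  + 40.20.0.0/14 (H3) depth=14
  + 220.234.194.0/24 (H1) depth=24
  - 220.234.192.0/20 clear@20
  - 220.234.194.0/24 clear@24
  lookup 224.170.176.198: bits 11 walk d0:-→d1:-→d2:- -> no-route
  lookup 220.234.194.192: bits 1101110011101010110000101100 walk d0:-→d1:-→d2:-→d3:-→d4:-→d5:-→d6:-→d7:-→d8:-→d9:-→d10:-→d11:-→d12:-→d13:-→d14:-→d15:-→d16:-→d17:-→d18:-→d19:-→d20:-→d21:-→d22:-→d23:-→d24:-→d25:-→d26:-→d27:-→d28:H2 -> H2
  lookup 110.99.127.239: bits 0 walk d0:-→d1:- -> no-route
  - 220.234.194.192/28 clear@28
  lookup 40.22.155.166: bits 001010000001011 walk d0:-→d1:-→d2:-→d3:-→d4:-→d5:-→d6:-→d7:-→d8:-→d9:-→d10:-→d11:-→d12:H3→d13:-→d14:H3→d15:- -> H3
  lookup 40.16.1.189: bits 0010100000010 walk d0:-→d1:-→d2:-→d3:-→d4:-→d5:-→d6:-→d7:-→d8:-→d9:-→d10:-→d11:-→d12:H3→d13:- -> H3
  lookup 40.20.0.172: bits 00101000000101 walk d0:-→d1:-→d2:-→d3:-→d4:-→d5:-→d6:-→d7:-→d8:-→d9:-→d10:-→d11:-→d12:H3→d13:-→d14:H3 -> H3
  - 40.16.0.0/12 clear@12
  + 40.23.0.0/16 (H1) depth=16
  lookup 40.20.0.51: bits 00101000000101 walk d0:-→d1:-→d2:-→d3:-→d4:-→d5:-→d6:-→d7:-→d8:-→d9:-→d10:-→d11:-→d12:-→d13:-→d14:H3 -> H3
  - 40.23.0.0/16 clear@16

== LOOKUPS ==
["H2","H2","H0","H0","no-route","H2","no-route","H3","H3","H3","H3"]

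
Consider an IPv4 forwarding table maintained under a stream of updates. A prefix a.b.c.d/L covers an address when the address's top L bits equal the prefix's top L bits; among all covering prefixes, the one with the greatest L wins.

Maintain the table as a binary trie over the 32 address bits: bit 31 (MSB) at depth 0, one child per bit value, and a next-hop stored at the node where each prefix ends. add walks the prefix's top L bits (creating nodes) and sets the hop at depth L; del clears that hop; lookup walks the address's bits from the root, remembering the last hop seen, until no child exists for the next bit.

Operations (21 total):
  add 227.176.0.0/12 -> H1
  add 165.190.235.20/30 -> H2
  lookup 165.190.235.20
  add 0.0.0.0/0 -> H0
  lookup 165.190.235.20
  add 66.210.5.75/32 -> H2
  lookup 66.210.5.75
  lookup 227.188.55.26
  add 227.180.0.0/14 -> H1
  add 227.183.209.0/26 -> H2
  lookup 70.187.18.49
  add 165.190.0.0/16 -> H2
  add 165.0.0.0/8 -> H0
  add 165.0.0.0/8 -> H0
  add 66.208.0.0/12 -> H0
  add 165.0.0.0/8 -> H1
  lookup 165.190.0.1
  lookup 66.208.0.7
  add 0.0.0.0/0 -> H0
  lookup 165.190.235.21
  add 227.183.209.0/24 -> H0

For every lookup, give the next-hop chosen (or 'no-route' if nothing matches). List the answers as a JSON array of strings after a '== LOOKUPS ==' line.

Trace:
  add 227.176.0.0/12 -> H1 at depth 12
  add 165.190.235.20/30 -> H2 at depth 30
  lookup 165.190.235.20: bits 101001011011111011101011000101 walk d0:-→d1:-→d2:-→d3:-→d4:-→d5:-→d6:-→d7:-→d8:-→d9:-→d10:-→d11:-→d12:-→d13:-→d14:-→d15:-→d16:-→d17:-→d18:-→d19:-→d20:-→d21:-→d22:-→d23:-→d24:-→d25:-→d26:-→d27:-→d28:-→d29:-→d30:H2 -> H2
  add 0.0.0.0/0 -> H0 at depth 0
  lookup 165.190.235.20: bits 101001011011111011101011000101 walk d0:H0→d1:-→d2:-→d3:-→d4:-→d5:-→d6:-→d7:-→d8:-→d9:-→d10:-→d11:-→d12:-→d13:-→d14:-→d15:-→d16:-→d17:-→d18:-→d19:-→d20:-→d21:-→d22:-→d23:-→d24:-→d25:-→d26:-→d27:-→d28:-→d29:-→d30:H2 -> H2
  add 66.210.5.75/32 -> H2 at depth 32
  lookup 66.210.5.75: bits 01000010110100100000010101001011 walk d0:H0→d1:-→d2:-→d3:-→d4:-→d5:-→d6:-→d7:-→d8:-→d9:-→d10:-→d11:-→d12:-→d13:-→d14:-→d15:-→d16:-→d17:-→d18:-→d19:-→d20:-→d21:-→d22:-→d23:-→d24:-→d25:-→d26:-→d27:-→d28:-→d29:-→d30:-→d31:-→d32:H2 -> H2
  lookup 227.188.55.26: bits 111000111011 walk d0:H0→d1:-→d2:-→d3:-→d4:-→d5:-→d6:-→d7:-→d8:-→d9:-→d10:-→d11:-→d12:H1 -> H1
  add 227.180.0.0/14 -> H1 at depth 14
  add 227.183.209.0/26 -> H2 at depth 26
  lookup 70.187.18.49: bits 01000 walk d0:H0→d1:-→d2:-→d3:-→d4:-→d5:- -> H0
  add 165.190.0.0/16 -> H2 at depth 16
  add 165.0.0.0/8 -> H0 at depth 8
  add 165.0.0.0/8 -> H0 at depth 8
  add 66.208.0.0/12 -> H0 at depth 12
  add 165.0.0.0/8 -> H1 at depth 8
  lookup 165.190.0.1: bits 1010010110111110 walk d0:H0→d1:-→d2:-→d3:-→d4:-→d5:-→d6:-→d7:-→d8:H1→d9:-→d10:-→d11:-→d12:-→d13:-→d14:-→d15:-→d16:H2 -> H2
  lookup 66.208.0.7: bits 01000010110100 walk d0:H0→d1:-→d2:-→d3:-→d4:-→d5:-→d6:-→d7:-→d8:-→d9:-→d10:-→d11:-→d12:H0→d13:-→d14:- -> H0
  add 0.0.0.0/0 -> H0 at depth 0
  lookup 165.190.235.21: bits 101001011011111011101011000101 walk d0:H0→d1:-→d2:-→d3:-→d4:-→d5:-→d6:-→d7:-→d8:H1→d9:-→d10:-→d11:-→d12:-→d13:-→d14:-→d15:-→d16:H2→d17:-→d18:-→d19:-→d20:-→d21:-→d22:-→d23:-→d24:-→d25:-→d26:-→d27:-→d28:-→d29:-→d30:H2 -> H2
  add 227.183.209.0/24 -> H0 at depth 24

== LOOKUPS ==
["H2","H2","H2","H1","H0","H2","H0","H2"]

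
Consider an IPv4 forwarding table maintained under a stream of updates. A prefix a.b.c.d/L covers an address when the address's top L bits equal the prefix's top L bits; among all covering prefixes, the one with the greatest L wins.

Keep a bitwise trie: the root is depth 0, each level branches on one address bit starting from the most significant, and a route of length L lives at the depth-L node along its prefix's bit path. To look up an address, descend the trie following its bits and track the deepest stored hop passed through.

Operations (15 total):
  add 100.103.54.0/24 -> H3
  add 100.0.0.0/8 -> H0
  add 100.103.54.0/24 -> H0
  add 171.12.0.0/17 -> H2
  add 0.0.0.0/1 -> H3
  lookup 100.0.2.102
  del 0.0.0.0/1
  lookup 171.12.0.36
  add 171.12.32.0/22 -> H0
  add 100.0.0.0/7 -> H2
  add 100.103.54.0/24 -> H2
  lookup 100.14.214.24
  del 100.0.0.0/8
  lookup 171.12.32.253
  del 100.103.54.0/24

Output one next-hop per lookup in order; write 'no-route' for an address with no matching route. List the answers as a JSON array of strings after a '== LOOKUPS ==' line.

Trace:
  add 100.103.54.0/24 -> H3 at depth 24
  add 100.0.0.0/8 -> H0 at depth 8
  add 100.103.54.0/24 -> H0 at depth 24
  add 171.12.0.0/17 -> H2 at depth 17
  add 0.0.0.0/1 -> H3 at depth 1
  ? 100.0.2.102  path d0:-→d1:H3→d2:-→d3:-→d4:-→d5:-→d6:-→d7:-→d8:H0→d9:-  best=H0
  del 0.0.0.0/1 (clear depth 1)
  ? 171.12.0.36  path d0:-→d1:-→d2:-→d3:-→d4:-→d5:-→d6:-→d7:-→d8:-→d9:-→d10:-→d11:-→d12:-→d13:-→d14:-→d15:-→d16:-→d17:H2  best=H2
  add 171.12.32.0/22 -> H0 at depth 22
  add 100.0.0.0/7 -> H2 at depth 7
  add 100.103.54.0/24 -> H2 at depth 24
  ? 100.14.214.24  path d0:-→d1:-→d2:-→d3:-→d4:-→d5:-→d6:-→d7:H2→d8:H0→d9:-  best=H0
  del 100.0.0.0/8 (clear depth 8)
  ? 171.12.32.253  path d0:-→d1:-→d2:-→d3:-→d4:-→d5:-→d6:-→d7:-→d8:-→d9:-→d10:-→d11:-→d12:-→d13:-→d14:-→d15:-→d16:-→d17:H2→d18:-→d19:-→d20:-→d21:-→d22:H0  best=H0
  del 100.103.54.0/24 (clear depth 24)

== LOOKUPS ==
["H0","H2","H0","H0"]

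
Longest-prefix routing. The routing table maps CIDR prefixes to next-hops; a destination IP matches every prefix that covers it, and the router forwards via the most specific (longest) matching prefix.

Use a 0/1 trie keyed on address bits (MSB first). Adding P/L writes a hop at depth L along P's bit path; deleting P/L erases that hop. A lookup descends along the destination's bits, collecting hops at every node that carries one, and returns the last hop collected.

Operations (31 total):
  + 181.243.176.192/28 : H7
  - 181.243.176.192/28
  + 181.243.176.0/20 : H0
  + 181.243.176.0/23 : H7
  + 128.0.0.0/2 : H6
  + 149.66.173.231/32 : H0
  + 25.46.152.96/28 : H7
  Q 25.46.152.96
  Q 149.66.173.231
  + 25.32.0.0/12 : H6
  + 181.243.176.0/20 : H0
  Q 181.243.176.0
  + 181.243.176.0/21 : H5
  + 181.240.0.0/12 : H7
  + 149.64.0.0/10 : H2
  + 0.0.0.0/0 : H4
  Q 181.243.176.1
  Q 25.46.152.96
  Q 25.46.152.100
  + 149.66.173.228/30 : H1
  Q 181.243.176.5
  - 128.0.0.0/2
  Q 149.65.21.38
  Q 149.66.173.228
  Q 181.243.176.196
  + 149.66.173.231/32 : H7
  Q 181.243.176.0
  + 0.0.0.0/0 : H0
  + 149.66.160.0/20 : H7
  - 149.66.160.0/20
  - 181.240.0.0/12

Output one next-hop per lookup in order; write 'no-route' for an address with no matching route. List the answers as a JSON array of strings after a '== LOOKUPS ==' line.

Trace:
  + 181.243.176.192/28 (H7) depth=28
  - 181.243.176.192/28 clear@28
  + 181.243.176.0/20 (H0) depth=20
  + 181.243.176.0/23 (H7) depth=23
  + 128.0.0.0/2 (H6) depth=2
  + 149.66.173.231/32 (H0) depth=32
  + 25.46.152.96/28 (H7) depth=28
  ? 25.46.152.96  path d0:-→d1:-→d2:-→d3:-→d4:-→d5:-→d6:-→d7:-→d8:-→d9:-→d10:-→d11:-→d12:-→d13:-→d14:-→d15:-→d16:-→d17:-→d18:-→d19:-→d20:-→d21:-→d22:-→d23:-→d24:-→d25:-→d26:-→d27:-→d28:H7  best=H7
  ? 149.66.173.231  path d0:-→d1:-→d2:H6→d3:-→d4:-→d5:-→d6:-→d7:-→d8:-→d9:-→d10:-→d11:-→d12:-→d13:-→d14:-→d15:-→d16:-→d17:-→d18:-→d19:-→d20:-→d21:-→d22:-→d23:-→d24:-→d25:-→d26:-→d27:-→d28:-→d29:-→d30:-→d31:-→d32:H0  best=H0
  + 25.32.0.0/12 (H6) depth=12
  + 181.243.176.0/20 (H0) depth=20
  ? 181.243.176.0  path d0:-→d1:-→d2:H6→d3:-→d4:-→d5:-→d6:-→d7:-→d8:-→d9:-→d10:-→d11:-→d12:-→d13:-→d14:-→d15:-→d16:-→d17:-→d18:-→d19:-→d20:H0→d21:-→d22:-→d23:H7→d24:-  best=H7
  + 181.243.176.0/21 (H5) depth=21
  + 181.240.0.0/12 (H7) depth=12
  + 149.64.0.0/10 (H2) depth=10
  + 0.0.0.0/0 (H4) depth=0
  ? 181.243.176.1  path d0:H4→d1:-→d2:H6→d3:-→d4:-→d5:-→d6:-→d7:-→d8:-→d9:-→d10:-→d11:-→d12:H7→d13:-→d14:-→d15:-→d16:-→d17:-→d18:-→d19:-→d20:H0→d21:H5→d22:-→d23:H7→d24:-  best=H7
  ? 25.46.152.96  path d0:H4→d1:-→d2:-→d3:-→d4:-→d5:-→d6:-→d7:-→d8:-→d9:-→d10:-→d11:-→d12:H6→d13:-→d14:-→d15:-→d16:-→d17:-→d18:-→d19:-→d20:-→d21:-→d22:-→d23:-→d24:-→d25:-→d26:-→d27:-→d28:H7  best=H7
  ? 25.46.152.100  path d0:H4→d1:-→d2:-→d3:-→d4:-→d5:-→d6:-→d7:-→d8:-→d9:-→d10:-→d11:-→d12:H6→d13:-→d14:-→d15:-→d16:-→d17:-→d18:-→d19:-→d20:-→d21:-→d22:-→d23:-→d24:-→d25:-→d26:-→d27:-→d28:H7  best=H7
  + 149.66.173.228/30 (H1) depth=30
  ? 181.243.176.5  path d0:H4→d1:-→d2:H6→d3:-→d4:-→d5:-→d6:-→d7:-→d8:-→d9:-→d10:-→d11:-→d12:H7→d13:-→d14:-→d15:-→d16:-→d17:-→d18:-→d19:-→d20:H0→d21:H5→d22:-→d23:H7→d24:-  best=H7
  - 128.0.0.0/2 clear@2
  ? 149.65.21.38  path d0:H4→d1:-→d2:-→d3:-→d4:-→d5:-→d6:-→d7:-→d8:-→d9:-→d10:H2→d11:-→d12:-→d13:-→d14:-  best=H2
  ? 149.66.173.228  path d0:H4→d1:-→d2:-→d3:-→d4:-→d5:-→d6:-→d7:-→d8:-→d9:-→d10:H2→d11:-→d12:-→d13:-→d14:-→d15:-→d16:-→d17:-→d18:-→d19:-→d20:-→d21:-→d22:-→d23:-→d24:-→d25:-→d26:-→d27:-→d28:-→d29:-→d30:H1  best=H1
  ? 181.243.176.196  path d0:H4→d1:-→d2:-→d3:-→d4:-→d5:-→d6:-→d7:-→d8:-→d9:-→d10:-→d11:-→d12:H7→d13:-→d14:-→d15:-→d16:-→d17:-→d18:-→d19:-→d20:H0→d21:H5→d22:-→d23:H7→d24:-→d25:-→d26:-→d27:-→d28:-  best=H7
  + 149.66.173.231/32 (H7) depth=32
  ? 181.243.176.0  path d0:H4→d1:-→d2:-→d3:-→d4:-→d5:-→d6:-→d7:-→d8:-→d9:-→d10:-→d11:-→d12:H7→d13:-→d14:-→d15:-→d16:-→d17:-→d18:-→d19:-→d20:H0→d21:H5→d22:-→d23:H7→d24:-  best=H7
  + 0.0.0.0/0 (H0) depth=0
  + 149.66.160.0/20 (H7) depth=20
  - 149.66.160.0/20 clear@20
  - 181.240.0.0/12 clear@12

== LOOKUPS ==
["H7","H0","H7","H7","H7","H7","H7","H2","H1","H7","H7"]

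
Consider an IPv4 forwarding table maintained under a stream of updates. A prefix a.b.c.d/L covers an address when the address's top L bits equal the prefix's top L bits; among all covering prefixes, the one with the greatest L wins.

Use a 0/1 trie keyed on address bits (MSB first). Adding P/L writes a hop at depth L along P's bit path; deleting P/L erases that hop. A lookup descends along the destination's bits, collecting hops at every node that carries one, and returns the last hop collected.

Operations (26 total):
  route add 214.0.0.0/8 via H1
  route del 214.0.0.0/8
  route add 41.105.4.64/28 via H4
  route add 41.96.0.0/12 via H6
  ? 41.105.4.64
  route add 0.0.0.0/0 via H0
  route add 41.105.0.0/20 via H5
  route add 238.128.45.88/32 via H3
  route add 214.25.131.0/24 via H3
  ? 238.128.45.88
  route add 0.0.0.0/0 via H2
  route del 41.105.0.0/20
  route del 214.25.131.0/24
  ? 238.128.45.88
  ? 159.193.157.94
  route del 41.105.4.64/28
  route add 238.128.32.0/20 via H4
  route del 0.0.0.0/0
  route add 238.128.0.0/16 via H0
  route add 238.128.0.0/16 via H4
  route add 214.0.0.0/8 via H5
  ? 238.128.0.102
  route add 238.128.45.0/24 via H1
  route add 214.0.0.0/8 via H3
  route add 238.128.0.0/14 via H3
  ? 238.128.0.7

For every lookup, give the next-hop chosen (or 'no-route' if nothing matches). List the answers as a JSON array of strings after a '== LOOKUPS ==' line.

Trace:
  + 214.0.0.0/8 (H1) depth=8
  - 214.0.0.0/8 clear@8
  + 41.105.4.64/28 (H4) depth=28
  + 41.96.0.0/12 (H6) depth=12
  Q 41.105.4.64: descend 0010100101101001000001000100 ; hops seen [H6,H4] ; pick H4
  + 0.0.0.0/0 (H0) depth=0
  + 41.105.0.0/20 (H5) depth=20
  + 238.128.45.88/32 (H3) depth=32
  + 214.25.131.0/24 (H3) depth=24
  Q 238.128.45.88: descend 11101110100000000010110101011000 ; hops seen [H0,H3] ; pick H3
  + 0.0.0.0/0 (H2) depth=0
  - 41.105.0.0/20 clear@20
  - 214.25.131.0/24 clear@24
  Q 238.128.45.88: descend 11101110100000000010110101011000 ; hops seen [H2,H3] ; pick H3
  Q 159.193.157.94: descend 1 ; hops seen [H2] ; pick H2
  - 41.105.4.64/28 clear@28
  + 238.128.32.0/20 (H4) depth=20
  - 0.0.0.0/0 clear@0
  + 238.128.0.0/16 (H0) depth=16
  + 238.128.0.0/16 (H4) depth=16
  + 214.0.0.0/8 (H5) depth=8
  Q 238.128.0.102: descend 111011101000000000 ; hops seen [H4] ; pick H4
  + 238.128.45.0/24 (H1) depth=24
  + 214.0.0.0/8 (H3) depth=8
  + 238.128.0.0/14 (H3) depth=14
  Q 238.128.0.7: descend 111011101000000000 ; hops seen [H3,H4] ; pick H4

== LOOKUPS ==
["H4","H3","H3","H2","H4","H4"]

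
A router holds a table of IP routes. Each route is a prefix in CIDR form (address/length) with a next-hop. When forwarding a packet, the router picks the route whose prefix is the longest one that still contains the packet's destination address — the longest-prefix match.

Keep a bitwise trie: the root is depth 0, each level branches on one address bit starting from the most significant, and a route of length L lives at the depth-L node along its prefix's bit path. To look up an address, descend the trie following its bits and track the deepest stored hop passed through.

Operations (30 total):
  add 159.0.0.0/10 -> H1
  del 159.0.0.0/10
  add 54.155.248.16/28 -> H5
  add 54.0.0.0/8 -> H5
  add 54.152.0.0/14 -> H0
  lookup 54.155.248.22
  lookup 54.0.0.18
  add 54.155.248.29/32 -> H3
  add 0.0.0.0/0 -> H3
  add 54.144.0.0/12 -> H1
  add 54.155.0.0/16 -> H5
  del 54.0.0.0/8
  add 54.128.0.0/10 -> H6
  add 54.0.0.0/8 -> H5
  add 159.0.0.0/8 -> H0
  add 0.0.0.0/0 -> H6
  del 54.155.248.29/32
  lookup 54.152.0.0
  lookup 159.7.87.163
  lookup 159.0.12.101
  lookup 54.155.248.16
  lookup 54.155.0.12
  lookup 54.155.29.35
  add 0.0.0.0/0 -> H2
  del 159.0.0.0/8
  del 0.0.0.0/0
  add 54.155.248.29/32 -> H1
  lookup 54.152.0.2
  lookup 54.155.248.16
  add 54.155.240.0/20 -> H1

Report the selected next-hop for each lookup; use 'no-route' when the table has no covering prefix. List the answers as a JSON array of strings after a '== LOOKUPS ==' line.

Trace:
  + 159.0.0.0/10 (H1) depth=10
  - 159.0.0.0/10 clear@10
  + 54.155.248.16/28 (H5) depth=28
  + 54.0.0.0/8 (H5) depth=8
  + 54.152.0.0/14 (H0) depth=14
  ? 54.155.248.22  path d0:-→d1:-→d2:-→d3:-→d4:-→d5:-→d6:-→d7:-→d8:H5→d9:-→d10:-→d11:-→d12:-→d13:-→d14:H0→d15:-→d16:-→d17:-→d18:-→d19:-→d20:-→d21:-→d22:-→d23:-→d24:-→d25:-→d26:-→d27:-→d28:H5  best=H5
  ? 54.0.0.18  path d0:-→d1:-→d2:-→d3:-→d4:-→d5:-→d6:-→d7:-→d8:H5  best=H5
  + 54.155.248.29/32 (H3) depth=32
  + 0.0.0.0/0 (H3) depth=0
  + 54.144.0.0/12 (H1) depth=12
  + 54.155.0.0/16 (H5) depth=16
  - 54.0.0.0/8 clear@8
  + 54.128.0.0/10 (H6) depth=10
  + 54.0.0.0/8 (H5) depth=8
  + 159.0.0.0/8 (H0) depth=8
  + 0.0.0.0/0 (H6) depth=0
  - 54.155.248.29/32 clear@32
  ? 54.152.0.0  path d0:H6→d1:-→d2:-→d3:-→d4:-→d5:-→d6:-→d7:-→d8:H5→d9:-→d10:H6→d11:-→d12:H1→d13:-→d14:H0  best=H0
  ? 159.7.87.163  path d0:H6→d1:-→d2:-→d3:-→d4:-→d5:-→d6:-→d7:-→d8:H0→d9:-→d10:-  best=H0
  ? 159.0.12.101  path d0:H6→d1:-→d2:-→d3:-→d4:-→d5:-→d6:-→d7:-→d8:H0→d9:-→d10:-  best=H0
  ? 54.155.248.16  path d0:H6→d1:-→d2:-→d3:-→d4:-→d5:-→d6:-→d7:-→d8:H5→d9:-→d10:H6→d11:-→d12:H1→d13:-→d14:H0→d15:-→d16:H5→d17:-→d18:-→d19:-→d20:-→d21:-→d22:-→d23:-→d24:-→d25:-→d26:-→d27:-→d28:H5  best=H5
  ? 54.155.0.12  path d0:H6→d1:-→d2:-→d3:-→d4:-→d5:-→d6:-→d7:-→d8:H5→d9:-→d10:H6→d11:-→d12:H1→d13:-→d14:H0→d15:-→d16:H5  best=H5
  ? 54.155.29.35  path d0:H6→d1:-→d2:-→d3:-→d4:-→d5:-→d6:-→d7:-→d8:H5→d9:-→d10:H6→d11:-→d12:H1→d13:-→d14:H0→d15:-→d16:H5  best=H5
  + 0.0.0.0/0 (H2) depth=0
  - 159.0.0.0/8 clear@8
  - 0.0.0.0/0 clear@0
  + 54.155.248.29/32 (H1) depth=32
  ? 54.152.0.2  path d0:-→d1:-→d2:-→d3:-→d4:-→d5:-→d6:-→d7:-→d8:H5→d9:-→d10:H6→d11:-→d12:H1→d13:-→d14:H0  best=H0
  ? 54.155.248.16  path d0:-→d1:-→d2:-→d3:-→d4:-→d5:-→d6:-→d7:-→d8:H5→d9:-→d10:H6→d11:-→d12:H1→d13:-→d14:H0→d15:-→d16:H5→d17:-→d18:-→d19:-→d20:-→d21:-→d22:-→d23:-→d24:-→d25:-→d26:-→d27:-→d28:H5  best=H5
  + 54.155.240.0/20 (H1) depth=20

== LOOKUPS ==
["H5","H5","H0","H0","H0","H5","H5","H5","H0","H5"]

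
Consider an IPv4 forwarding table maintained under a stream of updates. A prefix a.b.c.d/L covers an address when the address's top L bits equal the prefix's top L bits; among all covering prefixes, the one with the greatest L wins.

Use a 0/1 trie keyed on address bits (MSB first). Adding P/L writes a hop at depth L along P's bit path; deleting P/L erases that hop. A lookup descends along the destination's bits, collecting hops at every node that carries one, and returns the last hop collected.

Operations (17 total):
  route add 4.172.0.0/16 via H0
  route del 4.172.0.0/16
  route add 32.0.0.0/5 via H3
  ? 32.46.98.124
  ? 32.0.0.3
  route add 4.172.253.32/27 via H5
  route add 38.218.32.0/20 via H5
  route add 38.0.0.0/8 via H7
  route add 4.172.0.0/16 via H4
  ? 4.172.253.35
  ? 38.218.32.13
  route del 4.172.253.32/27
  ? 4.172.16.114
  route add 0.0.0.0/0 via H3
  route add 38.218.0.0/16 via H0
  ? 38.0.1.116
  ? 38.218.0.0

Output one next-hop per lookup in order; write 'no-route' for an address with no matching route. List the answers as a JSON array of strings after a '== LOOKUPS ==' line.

Process each operation:
  add 4.172.0.0/16 -> H0 at depth 16
  del 4.172.0.0/16 (clear depth 16)
  add 32.0.0.0/5 -> H3 at depth 5
  ? 32.46.98.124  path d0:-→d1:-→d2:-→d3:-→d4:-→d5:H3  best=H3
  ? 32.0.0.3  path d0:-→d1:-→d2:-→d3:-→d4:-→d5:H3  best=H3
  add 4.172.253.32/27 -> H5 at depth 27
  add 38.218.32.0/20 -> H5 at depth 20
  add 38.0.0.0/8 -> H7 at depth 8
  add 4.172.0.0/16 -> H4 at depth 16
  ? 4.172.253.35  path d0:-→d1:-→d2:-→d3:-→d4:-→d5:-→d6:-→d7:-→d8:-→d9:-→d10:-→d11:-→d12:-→d13:-→d14:-→d15:-→d16:H4→d17:-→d18:-→d19:-→d20:-→d21:-→d22:-→d23:-→d24:-→d25:-→d26:-→d27:H5  best=H5
  ? 38.218.32.13  path d0:-→d1:-→d2:-→d3:-→d4:-→d5:H3→d6:-→d7:-→d8:H7→d9:-→d10:-→d11:-→d12:-→d13:-→d14:-→d15:-→d16:-→d17:-→d18:-→d19:-→d20:H5  best=H5
  del 4.172.253.32/27 (clear depth 27)
  ? 4.172.16.114  path d0:-→d1:-→d2:-→d3:-→d4:-→d5:-→d6:-→d7:-→d8:-→d9:-→d10:-→d11:-→d12:-→d13:-→d14:-→d15:-→d16:H4  best=H4
  add 0.0.0.0/0 -> H3 at depth 0
  add 38.218.0.0/16 -> H0 at depth 16
  ? 38.0.1.116  path d0:H3→d1:-→d2:-→d3:-→d4:-→d5:H3→d6:-→d7:-→d8:H7  best=H7
  ? 38.218.0.0  path d0:H3→d1:-→d2:-→d3:-→d4:-→d5:H3→d6:-→d7:-→d8:H7→d9:-→d10:-→d11:-→d12:-→d13:-→d14:-→d15:-→d16:H0→d17:-→d18:-  best=H0

== LOOKUPS ==
["H3","H3","H5","H5","H4","H7","H0"]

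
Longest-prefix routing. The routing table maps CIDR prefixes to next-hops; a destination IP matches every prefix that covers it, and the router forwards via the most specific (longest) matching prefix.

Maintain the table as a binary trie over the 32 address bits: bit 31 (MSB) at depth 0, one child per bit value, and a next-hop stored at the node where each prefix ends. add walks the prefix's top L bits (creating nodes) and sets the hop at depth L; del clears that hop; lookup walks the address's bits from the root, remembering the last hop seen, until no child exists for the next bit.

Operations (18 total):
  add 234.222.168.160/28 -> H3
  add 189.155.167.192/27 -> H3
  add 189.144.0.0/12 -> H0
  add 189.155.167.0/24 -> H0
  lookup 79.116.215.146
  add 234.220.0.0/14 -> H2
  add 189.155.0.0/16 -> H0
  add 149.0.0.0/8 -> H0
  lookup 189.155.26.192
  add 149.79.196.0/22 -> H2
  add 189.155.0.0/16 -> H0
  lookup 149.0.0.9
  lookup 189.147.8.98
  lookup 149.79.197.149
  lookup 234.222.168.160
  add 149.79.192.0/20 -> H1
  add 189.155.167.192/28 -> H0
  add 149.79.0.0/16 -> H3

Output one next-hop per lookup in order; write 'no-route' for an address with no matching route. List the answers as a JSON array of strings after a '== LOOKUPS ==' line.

Apply in order:
  + 234.222.168.160/28 (H3) depth=28
  + 189.155.167.192/27 (H3) depth=27
  + 189.144.0.0/12 (H0) depth=12
  + 189.155.167.0/24 (H0) depth=24
  ? 79.116.215.146  path d0:-  best=no-route
  + 234.220.0.0/14 (H2) depth=14
  + 189.155.0.0/16 (H0) depth=16
  + 149.0.0.0/8 (H0) depth=8
  ? 189.155.26.192  path d0:-→d1:-→d2:-→d3:-→d4:-→d5:-→d6:-→d7:-→d8:-→d9:-→d10:-→d11:-→d12:H0→d13:-→d14:-→d15:-→d16:H0  best=H0
  + 149.79.196.0/22 (H2) depth=22
  + 189.155.0.0/16 (H0) depth=16
  ? 149.0.0.9  path d0:-→d1:-→d2:-→d3:-→d4:-→d5:-→d6:-→d7:-→d8:H0→d9:-  best=H0
  ? 189.147.8.98  path d0:-→d1:-→d2:-→d3:-→d4:-→d5:-→d6:-→d7:-→d8:-→d9:-→d10:-→d11:-→d12:H0  best=H0
  ? 149.79.197.149  path d0:-→d1:-→d2:-→d3:-→d4:-→d5:-→d6:-→d7:-→d8:H0→d9:-→d10:-→d11:-→d12:-→d13:-→d14:-→d15:-→d16:-→d17:-→d18:-→d19:-→d20:-→d21:-→d22:H2  best=H2
  ? 234.222.168.160  path d0:-→d1:-→d2:-→d3:-→d4:-→d5:-→d6:-→d7:-→d8:-→d9:-→d10:-→d11:-→d12:-→d13:-→d14:H2→d15:-→d16:-→d17:-→d18:-→d19:-→d20:-→d21:-→d22:-→d23:-→d24:-→d25:-→d26:-→d27:-→d28:H3  best=H3
  + 149.79.192.0/20 (H1) depth=20
  + 189.155.167.192/28 (H0) depth=28
  + 149.79.0.0/16 (H3) depth=16

== LOOKUPS ==
["no-route","H0","H0","H0","H2","H3"]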